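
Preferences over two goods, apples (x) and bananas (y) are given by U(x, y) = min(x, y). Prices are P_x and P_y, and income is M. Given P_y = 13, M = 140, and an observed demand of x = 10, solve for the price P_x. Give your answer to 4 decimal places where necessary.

Leontief preferences: the optimum is at the kink where x/1 = y/1, i.e. y = x.
Budget: P_x·x + P_y·x = M, so (P_x + P_y)·x = M.
Demand: x*(P_x,P_y,M) = M/(P_x + P_y), y* = M/(P_x + P_y).
Set x* = 10 in the demand function and solve for P_x: P_x = 1.

P_x = 1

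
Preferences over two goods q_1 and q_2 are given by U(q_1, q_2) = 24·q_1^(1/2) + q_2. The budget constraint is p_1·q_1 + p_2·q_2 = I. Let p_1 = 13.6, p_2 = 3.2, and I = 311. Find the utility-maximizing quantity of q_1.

q_1* = 7.9723

MU_q_1 = 12/√q_1, MU_q_2 = 1. Tangency: 12/√q_1 = p_1/p_2.
Thus q_1* = (12·p_2/p_1)² — independent of I — with the rest of income spent on q_2.
Plugging in: q_1* = (12·3.2/13.6)² = 7.9723.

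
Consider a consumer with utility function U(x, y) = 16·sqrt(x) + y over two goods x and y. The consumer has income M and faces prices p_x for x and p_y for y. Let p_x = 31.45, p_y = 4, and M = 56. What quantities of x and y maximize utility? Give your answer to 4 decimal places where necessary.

Utility is quasi-linear in y; the FOC for x is 8/√x = p_x/p_y.
Thus x* = (8·p_y/p_x)² — independent of M — with the rest of income spent on y.
Plugging in: x* = (8·4/31.45)² = 1.0353, y* = 5.8601.

x* = 1.0353, y* = 5.8601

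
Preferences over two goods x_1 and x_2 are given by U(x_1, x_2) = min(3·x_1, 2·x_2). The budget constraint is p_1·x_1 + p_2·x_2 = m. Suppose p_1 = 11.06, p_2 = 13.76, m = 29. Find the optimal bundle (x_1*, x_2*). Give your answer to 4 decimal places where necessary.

x_1* = 0.9148, x_2* = 1.3722

Demand: x_1*(p_1,p_2,m) = 2·m/(2·p_1 + 3·p_2), x_2* = 3·m/(2·p_1 + 3·p_2).
Here 2·11.06 + 3·13.76 = 63.4, giving x_1* = 0.9148 and x_2* = 1.3722.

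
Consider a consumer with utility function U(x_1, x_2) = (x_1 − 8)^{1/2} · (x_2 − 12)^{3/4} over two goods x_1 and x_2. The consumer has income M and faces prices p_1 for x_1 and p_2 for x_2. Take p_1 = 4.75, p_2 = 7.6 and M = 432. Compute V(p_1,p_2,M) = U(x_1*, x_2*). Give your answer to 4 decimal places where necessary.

MRS = (2/3)·(x_2−12)/(x_1−8). Tangency with p_1/p_2 gives x_2−12 = (3/2)·(p_1/p_2)·(x_1−8).
Substituting into the budget: x_1* = 8 + 0.4·(M − 8·p_1 − 12·p_2)/p_1, and x_2* = 12 + 0.6·(…)/p_2.
Discretionary income = 432 − 8·4.75 − 12·7.6 = 302.8; x_1* = 8 + 0.4·302.8/4.75 = 33.4989; x_2* = 12 + 0.6·302.8/7.6 = 35.9053.
Utility at the optimum: U(33.4989, 35.9053) = 54.5923.

V = 54.5923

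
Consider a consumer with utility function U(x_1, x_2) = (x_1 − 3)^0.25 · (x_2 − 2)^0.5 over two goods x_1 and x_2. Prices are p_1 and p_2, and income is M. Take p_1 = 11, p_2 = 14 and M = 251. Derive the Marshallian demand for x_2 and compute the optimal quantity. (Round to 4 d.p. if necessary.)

This is Cobb-Douglas in (x_1−3, x_2−2): tangency gives 0.25·p_2·(x_2−2) = 0.5·p_1·(x_1−3).
Substituting into the budget: x_1* = 3 + 1/3·(M − 3·p_1 − 2·p_2)/p_1, and x_2* = 2 + 2/3·(…)/p_2.
Discretionary income = 251 − 3·11 − 2·14 = 190; x_2* = 2 + 2/3·190/14 = 11.0476.

x_2* = 11.0476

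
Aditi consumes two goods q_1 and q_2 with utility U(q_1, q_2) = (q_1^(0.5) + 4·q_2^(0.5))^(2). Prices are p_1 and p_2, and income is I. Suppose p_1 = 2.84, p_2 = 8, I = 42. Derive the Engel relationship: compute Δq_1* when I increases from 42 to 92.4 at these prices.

Δq_1* = 2.6567

From the CES first-order condition, (1/4)·(q_2/q_1)^(0.5) = p_1/p_2.
Hence q_2/q_1 = (4·p_1/p_2)^(1/(0.5)), i.e. raised to the 2 power.
Substitute q_2 = (q_2/q_1)·q_1 into the budget: q_1* = I/(p_1 + p_2·(q_2/q_1)).
Numerically q_2/q_1 = 2.0164, so q_1* = 42/(2.84 + 8·2.0164) = 2.2139.
At I' = 92.4: q_1* = 4.8705. Change: 4.8705 − 2.2139 = 2.6567.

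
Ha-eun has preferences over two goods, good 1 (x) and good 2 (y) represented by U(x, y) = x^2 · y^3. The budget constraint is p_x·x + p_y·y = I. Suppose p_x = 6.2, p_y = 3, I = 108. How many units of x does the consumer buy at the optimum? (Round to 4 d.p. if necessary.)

x* = 6.9677

MU_x/MU_y = (2·y)/(3·x); tangency sets this equal to p_x/p_y.
Rearranging, p_y·y = (3/2)·p_x·x. Substituting into the budget gives p_x·x·(1 + (3/2)) = I.
Demand: x*(p_x,p_y,I) = 0.4·I/p_x and y* = 0.6·I/p_y.
At p_x=6.2, p_y=3, I=108: x* = 0.4·108/6.2 = 6.9677.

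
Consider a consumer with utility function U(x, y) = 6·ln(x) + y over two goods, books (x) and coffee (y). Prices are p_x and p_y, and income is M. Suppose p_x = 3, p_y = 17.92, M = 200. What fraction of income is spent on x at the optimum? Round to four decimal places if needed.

Set MRS = p_x/p_y: (6/x)/1 = p_x/p_y.
So x*(p_x,p_y) = 6·p_y/p_x, independent of income; and y* = (M − 6·p_y)/p_y.
At the given prices: x* = 6·17.92/3 = 35.84, and y* = 5.1607.
Expenditure on x: 3·35.84 = 107.52; share = 0.5376.

share on x = 0.5376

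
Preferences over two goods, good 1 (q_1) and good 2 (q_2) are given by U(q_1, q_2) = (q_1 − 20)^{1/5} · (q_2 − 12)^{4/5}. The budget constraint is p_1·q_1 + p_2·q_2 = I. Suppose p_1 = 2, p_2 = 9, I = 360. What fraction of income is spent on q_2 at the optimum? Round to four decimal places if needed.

Let q_1' = q_1−20, q_2' = q_2−12. MRS = (1/4)·q_2'/q_1' = p_1/p_2.
After buying the subsistence bundle (20, 12), a share 0.2 of the remaining income goes to q_1: q_1* = 20 + 0.2·(I − 20p_1 − 12p_2)/p_1.
Discretionary income = 360 − 20·2 − 12·9 = 212; q_1* = 20 + 0.2·212/2 = 41.2; q_2* = 12 + 0.8·212/9 = 30.8444.
Expenditure on q_2: 9·30.8444 = 277.6; share = 0.7711.

share on q_2 = 0.7711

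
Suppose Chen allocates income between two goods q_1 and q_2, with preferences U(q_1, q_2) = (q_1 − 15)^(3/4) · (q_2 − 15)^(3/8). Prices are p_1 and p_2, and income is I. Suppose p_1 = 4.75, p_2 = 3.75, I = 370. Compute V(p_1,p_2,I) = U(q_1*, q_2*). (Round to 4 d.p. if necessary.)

This is Cobb-Douglas in (q_1−15, q_2−15): tangency gives 0.75·p_2·(q_2−15) = 0.375·p_1·(q_1−15).
Substituting into the budget: q_1* = 15 + 2/3·(I − 15·p_1 − 15·p_2)/p_1, and q_2* = 15 + 1/3·(…)/p_2.
Discretionary income = 370 − 15·4.75 − 15·3.75 = 242.5; q_1* = 15 + 2/3·242.5/4.75 = 49.0351; q_2* = 15 + 1/3·242.5/3.75 = 36.5556.
Utility at the optimum: U(49.0351, 36.5556) = 44.5687.

V = 44.5687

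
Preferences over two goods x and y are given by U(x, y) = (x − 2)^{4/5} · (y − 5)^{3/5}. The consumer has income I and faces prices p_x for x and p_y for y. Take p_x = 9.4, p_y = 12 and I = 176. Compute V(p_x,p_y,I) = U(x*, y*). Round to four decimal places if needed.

Discretionary income = 176 − 2·9.4 − 5·12 = 97.2; x* = 2 + 4/7·97.2/9.4 = 7.9088; y* = 5 + 3/7·97.2/12 = 8.4714.
Utility at the optimum: U(7.9088, 8.4714) = 8.7399.

V = 8.7399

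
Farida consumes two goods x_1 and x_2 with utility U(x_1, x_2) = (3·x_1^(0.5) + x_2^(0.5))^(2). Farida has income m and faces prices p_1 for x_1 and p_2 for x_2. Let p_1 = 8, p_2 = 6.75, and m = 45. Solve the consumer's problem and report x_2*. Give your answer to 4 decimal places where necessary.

x_2* = 0.7758

MRS = MU_x_1/MU_x_2 = 3·(x_2/x_1)^(0.5). Set equal to p_1/p_2.
Solve for the ratio: x_2/x_1 = [(1/3)·p_1/p_2]^(2).
With the ratio pinned down, the budget gives x_1* = m/(p_1 + p_2·(x_2/x_1)) and x_2* = (x_2/x_1)·x_1*.
Numerically x_2/x_1 = 0.156074, so x_1* = 45/(8 + 6.75·0.156074) = 4.9705 and x_2* = 0.156074·4.9705 = 0.7758.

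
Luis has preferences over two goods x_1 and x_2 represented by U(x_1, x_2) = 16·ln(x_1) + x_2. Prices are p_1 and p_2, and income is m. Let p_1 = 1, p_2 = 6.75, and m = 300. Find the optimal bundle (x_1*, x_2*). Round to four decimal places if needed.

Set MRS = p_1/p_2: (16/x_1)/1 = p_1/p_2.
So x_1*(p_1,p_2) = 16·p_2/p_1, independent of income; and x_2* = (m − 16·p_2)/p_2.
At the given prices: x_1* = 16·6.75/1 = 108, and x_2* = 28.4444.

x_1* = 108, x_2* = 28.4444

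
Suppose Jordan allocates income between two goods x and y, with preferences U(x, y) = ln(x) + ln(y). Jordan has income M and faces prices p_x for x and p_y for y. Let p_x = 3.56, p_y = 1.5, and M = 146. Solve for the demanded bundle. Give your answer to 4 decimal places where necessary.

Demand: x*(p_x,p_y,M) = 0.5·M/p_x and y* = 0.5·M/p_y.
At p_x=3.56, p_y=1.5, M=146: x* = 0.5·146/3.56 = 20.5056, y* = 48.6667.

x* = 20.5056, y* = 48.6667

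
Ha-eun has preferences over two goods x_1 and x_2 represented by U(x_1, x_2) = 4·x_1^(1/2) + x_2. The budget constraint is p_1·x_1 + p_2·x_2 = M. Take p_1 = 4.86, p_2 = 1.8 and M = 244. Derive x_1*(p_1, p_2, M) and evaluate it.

Thus x_1* = (2·p_2/p_1)² — independent of M — with the rest of income spent on x_2.
Plugging in: x_1* = (2·1.8/4.86)² = 0.5487.

x_1* = 0.5487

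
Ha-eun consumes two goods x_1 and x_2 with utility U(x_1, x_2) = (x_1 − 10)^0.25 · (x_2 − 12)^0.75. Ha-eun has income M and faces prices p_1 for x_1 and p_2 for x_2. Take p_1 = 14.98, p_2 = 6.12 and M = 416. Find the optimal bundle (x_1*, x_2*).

This is Cobb-Douglas in (x_1−10, x_2−12): tangency gives 0.25·p_2·(x_2−12) = 0.75·p_1·(x_1−10).
After buying the subsistence bundle (10, 12), a share 0.25 of the remaining income goes to x_1: x_1* = 10 + 0.25·(M − 10p_1 − 12p_2)/p_1.
Discretionary income = 416 − 10·14.98 − 12·6.12 = 192.76; x_1* = 10 + 0.25·192.76/14.98 = 13.217; x_2* = 12 + 0.75·192.76/6.12 = 35.6225.

x_1* = 13.217, x_2* = 35.6225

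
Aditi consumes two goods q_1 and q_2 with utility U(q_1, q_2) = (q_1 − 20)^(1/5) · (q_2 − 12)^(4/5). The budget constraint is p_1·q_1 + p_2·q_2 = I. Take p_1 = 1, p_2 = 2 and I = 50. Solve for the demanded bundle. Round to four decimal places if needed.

q_1* = 21.2, q_2* = 14.4

Substituting into the budget: q_1* = 20 + 0.2·(I − 20·p_1 − 12·p_2)/p_1, and q_2* = 12 + 0.8·(…)/p_2.
Discretionary income = 50 − 20·1 − 12·2 = 6; q_1* = 20 + 0.2·6/1 = 21.2; q_2* = 12 + 0.8·6/2 = 14.4.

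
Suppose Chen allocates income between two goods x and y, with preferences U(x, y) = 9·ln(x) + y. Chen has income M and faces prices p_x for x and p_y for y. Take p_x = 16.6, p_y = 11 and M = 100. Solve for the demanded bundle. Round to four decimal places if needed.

x* = 5.9639, y* = 0.0909

Set MRS = p_x/p_y: (9/x)/1 = p_x/p_y.
So x*(p_x,p_y) = 9·p_y/p_x, independent of income; and y* = (M − 9·p_y)/p_y.
At the given prices: x* = 9·11/16.6 = 5.9639, and y* = 0.0909.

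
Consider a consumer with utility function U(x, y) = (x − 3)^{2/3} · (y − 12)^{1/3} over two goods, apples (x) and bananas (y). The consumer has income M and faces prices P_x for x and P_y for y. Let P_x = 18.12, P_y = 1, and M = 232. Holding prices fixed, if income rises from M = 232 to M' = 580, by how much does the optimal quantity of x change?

Δx* = 12.8035

Substituting into the budget: x* = 3 + 2/3·(M − 3·P_x − 12·P_y)/P_x, and y* = 12 + 1/3·(…)/P_y.
Discretionary income = 232 − 3·18.12 − 12·1 = 165.64; x* = 3 + 2/3·165.64/18.12 = 9.0942.
At M' = 580: x* = 21.8977. Change: 21.8977 − 9.0942 = 12.8035.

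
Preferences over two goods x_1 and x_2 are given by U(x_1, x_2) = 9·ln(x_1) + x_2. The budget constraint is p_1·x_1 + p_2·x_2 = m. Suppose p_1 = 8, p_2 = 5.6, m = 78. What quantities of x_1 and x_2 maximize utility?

Set MRS = p_1/p_2: (9/x_1)/1 = p_1/p_2.
So x_1*(p_1,p_2) = 9·p_2/p_1, independent of income; and x_2* = (m − 9·p_2)/p_2.
At the given prices: x_1* = 9·5.6/8 = 6.3, and x_2* = 4.9286.

x_1* = 6.3, x_2* = 4.9286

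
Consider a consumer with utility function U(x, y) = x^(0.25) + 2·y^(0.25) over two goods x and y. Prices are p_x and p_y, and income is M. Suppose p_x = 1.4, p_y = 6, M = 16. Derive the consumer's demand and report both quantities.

x* = 4.4795, y* = 1.6215

Numerically y/x = 0.361973, so x* = 16/(1.4 + 6·0.361973) = 4.4795 and y* = 0.361973·4.4795 = 1.6215.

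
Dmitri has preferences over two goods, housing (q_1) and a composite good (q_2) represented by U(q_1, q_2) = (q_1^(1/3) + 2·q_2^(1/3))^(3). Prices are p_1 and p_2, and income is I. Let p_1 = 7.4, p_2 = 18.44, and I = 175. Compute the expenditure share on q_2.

MRS = MU_q_1/MU_q_2 = (1/2)·(q_2/q_1)^(2/3). Set equal to p_1/p_2.
Hence q_2/q_1 = (2·p_1/p_2)^(1/(2/3)), i.e. raised to the 1.5 power.
With the ratio pinned down, the budget gives q_1* = I/(p_1 + p_2·(q_2/q_1)) and q_2* = (q_2/q_1)·q_1*.
Numerically q_2/q_1 = 0.719037, so q_1* = 175/(7.4 + 18.44·0.719037) = 8.4709 and q_2* = 0.719037·8.4709 = 6.0909.
Expenditure on q_2: 18.44·6.0909 = 112.3156; share = 0.6418.

share on q_2 = 0.6418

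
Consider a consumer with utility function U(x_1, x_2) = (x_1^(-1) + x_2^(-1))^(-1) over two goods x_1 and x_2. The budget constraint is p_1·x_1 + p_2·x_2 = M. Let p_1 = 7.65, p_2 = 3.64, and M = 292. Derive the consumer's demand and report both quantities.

x_1* = 22.5885, x_2* = 32.7467

From the CES first-order condition, (x_2/x_1)^(2) = p_1/p_2.
Solve for the ratio: x_2/x_1 = [p_1/p_2]^(0.5).
Substitute x_2 = (x_2/x_1)·x_1 into the budget: x_1* = M/(p_1 + p_2·(x_2/x_1)).
Numerically x_2/x_1 = 1.449706, so x_1* = 292/(7.65 + 3.64·1.449706) = 22.5885 and x_2* = 1.449706·22.5885 = 32.7467.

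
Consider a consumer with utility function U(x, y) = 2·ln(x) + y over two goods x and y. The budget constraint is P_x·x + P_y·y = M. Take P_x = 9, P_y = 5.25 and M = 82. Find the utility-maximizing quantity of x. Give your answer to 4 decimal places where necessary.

So x*(P_x,P_y) = 2·P_y/P_x, independent of income; and y* = (M − 2·P_y)/P_y.
At the given prices: x* = 2·5.25/9 = 1.1667.

x* = 1.1667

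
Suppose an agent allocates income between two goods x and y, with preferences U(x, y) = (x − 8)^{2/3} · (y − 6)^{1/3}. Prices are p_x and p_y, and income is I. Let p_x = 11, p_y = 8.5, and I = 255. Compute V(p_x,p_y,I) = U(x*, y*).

V = 6.0807

Discretionary income = 255 − 8·11 − 6·8.5 = 116; x* = 8 + 2/3·116/11 = 15.0303; y* = 6 + 1/3·116/8.5 = 10.549.
Utility at the optimum: U(15.0303, 10.549) = 6.0807.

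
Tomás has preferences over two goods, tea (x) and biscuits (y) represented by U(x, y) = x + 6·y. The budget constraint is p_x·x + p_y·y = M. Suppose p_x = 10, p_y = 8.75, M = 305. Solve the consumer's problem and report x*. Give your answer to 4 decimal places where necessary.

Perfect substitutes: compare marginal utility per dollar. 1/p_x vs 6/p_y → 0.1 vs 0.6857.
y gives more utility per dollar, so spend all income on y: y* = M/p_y, x* = 0.
Numerically: x* = 0, y* = 34.8571.

x* = 0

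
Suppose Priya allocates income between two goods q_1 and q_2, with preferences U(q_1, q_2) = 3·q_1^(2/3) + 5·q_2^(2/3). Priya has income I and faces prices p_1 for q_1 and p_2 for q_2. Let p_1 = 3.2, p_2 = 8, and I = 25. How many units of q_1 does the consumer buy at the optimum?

MRS = MU_q_1/MU_q_2 = (3/5)·(q_2/q_1)^(1/3). Set equal to p_1/p_2.
Hence q_2/q_1 = ((5/3)·p_1/p_2)^(1/(1/3)), i.e. raised to the 3 power.
With the ratio pinned down, the budget gives q_1* = I/(p_1 + p_2·(q_2/q_1)) and q_2* = (q_2/q_1)·q_1*.
Numerically q_2/q_1 = 0.296296, so q_1* = 25/(3.2 + 8·0.296296) = 4.488.

q_1* = 4.488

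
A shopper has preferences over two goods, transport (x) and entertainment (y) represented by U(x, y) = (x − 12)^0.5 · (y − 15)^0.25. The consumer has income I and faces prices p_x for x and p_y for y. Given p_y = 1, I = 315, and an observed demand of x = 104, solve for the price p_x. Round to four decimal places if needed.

MRS = 2·(y−15)/(x−12). Tangency with p_x/p_y gives y−15 = (1/2)·(p_x/p_y)·(x−12).
After buying the subsistence bundle (12, 15), a share 2/3 of the remaining income goes to x: x* = 12 + 2/3·(I − 12p_x − 15p_y)/p_x.
Set x* = 104 in the demand function and solve for p_x: p_x = 2.

p_x = 2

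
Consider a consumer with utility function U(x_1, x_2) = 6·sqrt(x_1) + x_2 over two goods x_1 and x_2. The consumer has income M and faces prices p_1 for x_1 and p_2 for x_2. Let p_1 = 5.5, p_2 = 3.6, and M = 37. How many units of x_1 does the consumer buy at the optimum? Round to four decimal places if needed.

Utility is quasi-linear in x_2; the FOC for x_1 is 3/√x_1 = p_1/p_2.
Thus x_1* = (3·p_2/p_1)² — independent of M — with the rest of income spent on x_2.
Plugging in: x_1* = (3·3.6/5.5)² = 3.8559.

x_1* = 3.8559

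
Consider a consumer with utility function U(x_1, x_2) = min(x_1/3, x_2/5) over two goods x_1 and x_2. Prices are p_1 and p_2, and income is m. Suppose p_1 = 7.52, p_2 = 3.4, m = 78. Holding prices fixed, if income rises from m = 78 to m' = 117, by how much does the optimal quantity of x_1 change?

Δx_1* = 2.9575

Leontief preferences: the optimum is at the kink where x_1/3 = x_2/5, i.e. x_2 = (5/3)·x_1.
Budget: p_1·x_1 + p_2·(5/3)·x_1 = m, so (3·p_1 + 5·p_2)·x_1 = 3·m.
Demand: x_1*(p_1,p_2,m) = 3·m/(3·p_1 + 5·p_2), x_2* = 5·m/(3·p_1 + 5·p_2).
Here 3·7.52 + 5·3.4 = 39.56, giving x_1* = 5.9151.
At m' = 117: x_1* = 8.8726. Change: 8.8726 − 5.9151 = 2.9575.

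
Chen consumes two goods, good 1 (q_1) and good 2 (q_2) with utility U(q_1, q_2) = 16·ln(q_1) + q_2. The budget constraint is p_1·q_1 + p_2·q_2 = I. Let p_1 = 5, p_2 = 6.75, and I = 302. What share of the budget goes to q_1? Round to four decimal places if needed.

Set MRS = p_1/p_2: (16/q_1)/1 = p_1/p_2.
So q_1*(p_1,p_2) = 16·p_2/p_1, independent of income; and q_2* = (I − 16·p_2)/p_2.
At the given prices: q_1* = 16·6.75/5 = 21.6, and q_2* = 28.7407.
Expenditure on q_1: 5·21.6 = 108; share = 0.3576.

share on q_1 = 0.3576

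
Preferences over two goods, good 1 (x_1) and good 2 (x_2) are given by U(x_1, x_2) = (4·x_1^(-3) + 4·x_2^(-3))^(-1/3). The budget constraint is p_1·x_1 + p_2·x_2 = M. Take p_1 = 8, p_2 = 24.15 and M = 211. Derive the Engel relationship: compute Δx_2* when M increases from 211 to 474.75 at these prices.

Δx_2* = 7.602

MU_x_1 ∝ 4·x_1^(-4), MU_x_2 ∝ 4·x_2^(-4), so MRS = (x_2/x_1)^(4) = p_1/p_2.
Solve for the ratio: x_2/x_1 = [p_1/p_2]^(0.25).
Substitute x_2 = (x_2/x_1)·x_1 into the budget: x_1* = M/(p_1 + p_2·(x_2/x_1)).
Numerically x_2/x_1 = 0.758653, so x_1* = 211/(8 + 24.15·0.758653) = 8.0163 and x_2* = 0.758653·8.0163 = 6.0816.
At M' = 474.75: x_2* = 13.6835. Change: 13.6835 − 6.0816 = 7.602.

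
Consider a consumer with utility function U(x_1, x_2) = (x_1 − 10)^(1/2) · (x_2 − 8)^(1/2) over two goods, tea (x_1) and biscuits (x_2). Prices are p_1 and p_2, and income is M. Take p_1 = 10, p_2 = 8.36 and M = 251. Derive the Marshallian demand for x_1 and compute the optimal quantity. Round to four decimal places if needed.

x_1* = 14.206

This is Cobb-Douglas in (x_1−10, x_2−8): tangency gives 0.5·p_2·(x_2−8) = 0.5·p_1·(x_1−10).
Substituting into the budget: x_1* = 10 + 0.5·(M − 10·p_1 − 8·p_2)/p_1, and x_2* = 8 + 0.5·(…)/p_2.
Discretionary income = 251 − 10·10 − 8·8.36 = 84.12; x_1* = 10 + 0.5·84.12/10 = 14.206.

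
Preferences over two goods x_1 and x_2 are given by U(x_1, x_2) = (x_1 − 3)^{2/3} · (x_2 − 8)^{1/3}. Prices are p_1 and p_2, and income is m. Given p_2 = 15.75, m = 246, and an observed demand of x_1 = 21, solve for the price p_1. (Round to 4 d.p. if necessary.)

p_1 = 4

Let x_1' = x_1−3, x_2' = x_2−8. MRS = 2·x_2'/x_1' = p_1/p_2.
Substituting into the budget: x_1* = 3 + 2/3·(m − 3·p_1 − 8·p_2)/p_1, and x_2* = 8 + 1/3·(…)/p_2.
Set x_1* = 21 in the demand function and solve for p_1: p_1 = 4.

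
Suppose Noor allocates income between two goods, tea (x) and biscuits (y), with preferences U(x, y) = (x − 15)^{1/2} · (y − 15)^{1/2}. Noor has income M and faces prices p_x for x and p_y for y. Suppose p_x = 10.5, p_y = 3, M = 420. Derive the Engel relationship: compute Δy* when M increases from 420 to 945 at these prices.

Δy* = 87.5

Discretionary income = 420 − 15·10.5 − 15·3 = 217.5; y* = 15 + 0.5·217.5/3 = 51.25.
At M' = 945: y* = 138.75. Change: 138.75 − 51.25 = 87.5.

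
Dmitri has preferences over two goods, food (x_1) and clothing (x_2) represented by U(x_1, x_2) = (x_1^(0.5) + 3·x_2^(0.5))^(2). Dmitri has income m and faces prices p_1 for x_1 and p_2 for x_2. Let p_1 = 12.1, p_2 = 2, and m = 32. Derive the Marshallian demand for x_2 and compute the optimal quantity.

x_2* = 15.7115

MU_x_1 ∝ x_1^(-0.5), MU_x_2 ∝ 3·x_2^(-0.5), so MRS = (1/3)·(x_2/x_1)^(0.5) = p_1/p_2.
Solve for the ratio: x_2/x_1 = [3·p_1/p_2]^(2).
With the ratio pinned down, the budget gives x_1* = m/(p_1 + p_2·(x_2/x_1)) and x_2* = (x_2/x_1)·x_1*.
Numerically x_2/x_1 = 329.4225, so x_1* = 32/(12.1 + 2·329.4225) = 0.0477 and x_2* = 329.4225·0.0477 = 15.7115.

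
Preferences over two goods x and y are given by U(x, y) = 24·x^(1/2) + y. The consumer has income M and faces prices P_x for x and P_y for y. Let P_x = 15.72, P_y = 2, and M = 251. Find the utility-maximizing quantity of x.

x* = 2.3309

Utility is quasi-linear in y; the FOC for x is 12/√x = P_x/P_y.
Thus x* = (12·P_y/P_x)² — independent of M — with the rest of income spent on y.
Plugging in: x* = (12·2/15.72)² = 2.3309.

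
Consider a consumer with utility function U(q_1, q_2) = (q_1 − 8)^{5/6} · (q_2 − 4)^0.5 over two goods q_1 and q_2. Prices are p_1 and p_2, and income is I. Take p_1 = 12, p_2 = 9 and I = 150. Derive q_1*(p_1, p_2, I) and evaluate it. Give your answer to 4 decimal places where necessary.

q_1* = 8.9375

This is Cobb-Douglas in (q_1−8, q_2−4): tangency gives 5/6·p_2·(q_2−4) = 0.5·p_1·(q_1−8).
Substituting into the budget: q_1* = 8 + 0.625·(I − 8·p_1 − 4·p_2)/p_1, and q_2* = 4 + 0.375·(…)/p_2.
Discretionary income = 150 − 8·12 − 4·9 = 18; q_1* = 8 + 0.625·18/12 = 8.9375.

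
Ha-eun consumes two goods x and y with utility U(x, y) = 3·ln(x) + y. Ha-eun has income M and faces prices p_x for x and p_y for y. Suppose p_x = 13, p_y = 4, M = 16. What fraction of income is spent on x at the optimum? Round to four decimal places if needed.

MU_x = 3/x, MU_y = 1. Tangency: 3/x = p_x/p_y.
So x*(p_x,p_y) = 3·p_y/p_x, independent of income; and y* = (M − 3·p_y)/p_y.
At the given prices: x* = 3·4/13 = 0.9231, and y* = 1.
Expenditure on x: 13·0.9231 = 12; share = 0.75.

share on x = 0.75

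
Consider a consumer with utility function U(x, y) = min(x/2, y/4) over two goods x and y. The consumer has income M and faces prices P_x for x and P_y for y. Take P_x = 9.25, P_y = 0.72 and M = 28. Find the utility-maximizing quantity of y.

y* = 5.2385

Leontief preferences: the optimum is at the kink where x/2 = y/4, i.e. y = 2·x.
Budget: P_x·x + P_y·2·x = M, so (2·P_x + 4·P_y)·x = 2·M.
Demand: x*(P_x,P_y,M) = 2·M/(2·P_x + 4·P_y), y* = 4·M/(2·P_x + 4·P_y).
Here 2·9.25 + 4·0.72 = 21.38, giving y* = 5.2385.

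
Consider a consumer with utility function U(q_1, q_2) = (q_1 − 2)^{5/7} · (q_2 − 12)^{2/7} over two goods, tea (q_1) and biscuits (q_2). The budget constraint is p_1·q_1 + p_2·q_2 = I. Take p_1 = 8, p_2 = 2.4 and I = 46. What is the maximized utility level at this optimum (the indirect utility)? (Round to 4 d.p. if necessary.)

Substituting into the budget: q_1* = 2 + 5/7·(I − 2·p_1 − 12·p_2)/p_1, and q_2* = 12 + 2/7·(…)/p_2.
Discretionary income = 46 − 2·8 − 12·2.4 = 1.2; q_1* = 2 + 5/7·1.2/8 = 2.1071; q_2* = 12 + 2/7·1.2/2.4 = 12.1429.
Utility at the optimum: U(2.1071, 12.1429) = 0.1163.

V = 0.1163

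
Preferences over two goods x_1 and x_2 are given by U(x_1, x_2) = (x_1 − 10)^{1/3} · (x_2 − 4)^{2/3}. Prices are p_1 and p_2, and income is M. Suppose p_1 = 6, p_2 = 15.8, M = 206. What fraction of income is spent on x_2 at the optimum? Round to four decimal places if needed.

share on x_2 = 0.5748

MRS = (1/2)·(x_2−4)/(x_1−10). Tangency with p_1/p_2 gives x_2−4 = 2·(p_1/p_2)·(x_1−10).
Substituting into the budget: x_1* = 10 + 1/3·(M − 10·p_1 − 4·p_2)/p_1, and x_2* = 4 + 2/3·(…)/p_2.
Discretionary income = 206 − 10·6 − 4·15.8 = 82.8; x_1* = 10 + 1/3·82.8/6 = 14.6; x_2* = 4 + 2/3·82.8/15.8 = 7.4937.
Expenditure on x_2: 15.8·7.4937 = 118.4; share = 0.5748.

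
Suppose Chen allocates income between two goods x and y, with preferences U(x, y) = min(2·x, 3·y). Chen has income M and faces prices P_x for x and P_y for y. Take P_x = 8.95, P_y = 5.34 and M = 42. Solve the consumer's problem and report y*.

y* = 2.2382

Leontief preferences: the optimum is at the kink where x/3 = y/2, i.e. y = (2/3)·x.
Budget: P_x·x + P_y·(2/3)·x = M, so (3·P_x + 2·P_y)·x = 3·M.
Demand: x*(P_x,P_y,M) = 3·M/(3·P_x + 2·P_y), y* = 2·M/(3·P_x + 2·P_y).
Here 3·8.95 + 2·5.34 = 37.53, giving y* = 2.2382.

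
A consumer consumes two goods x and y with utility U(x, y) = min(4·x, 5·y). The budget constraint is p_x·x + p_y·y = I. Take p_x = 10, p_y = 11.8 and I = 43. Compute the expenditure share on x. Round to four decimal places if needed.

Leontief preferences: the optimum is at the kink where x/5 = y/4, i.e. y = (4/5)·x.
Budget: p_x·x + p_y·(4/5)·x = I, so (5·p_x + 4·p_y)·x = 5·I.
Demand: x*(p_x,p_y,I) = 5·I/(5·p_x + 4·p_y), y* = 4·I/(5·p_x + 4·p_y).
Here 5·10 + 4·11.8 = 97.2, giving x* = 2.2119 and y* = 1.7695.
Expenditure on x: 10·2.2119 = 22.1193; share = 0.5144.

share on x = 0.5144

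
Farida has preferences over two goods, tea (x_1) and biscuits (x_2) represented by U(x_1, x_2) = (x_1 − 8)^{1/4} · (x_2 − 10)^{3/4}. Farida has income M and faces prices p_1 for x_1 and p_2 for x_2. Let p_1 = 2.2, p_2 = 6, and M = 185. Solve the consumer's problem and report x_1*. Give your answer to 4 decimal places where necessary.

Let x_1' = x_1−8, x_2' = x_2−10. MRS = (1/3)·x_2'/x_1' = p_1/p_2.
After buying the subsistence bundle (8, 10), a share 0.25 of the remaining income goes to x_1: x_1* = 8 + 0.25·(M − 8p_1 − 10p_2)/p_1.
Discretionary income = 185 − 8·2.2 − 10·6 = 107.4; x_1* = 8 + 0.25·107.4/2.2 = 20.2045.

x_1* = 20.2045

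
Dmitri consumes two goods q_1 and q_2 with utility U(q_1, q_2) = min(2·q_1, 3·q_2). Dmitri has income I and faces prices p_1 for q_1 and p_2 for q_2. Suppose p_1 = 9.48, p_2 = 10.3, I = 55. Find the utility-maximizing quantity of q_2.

q_2* = 2.2431

Leontief preferences: the optimum is at the kink where q_1/3 = q_2/2, i.e. q_2 = (2/3)·q_1.
Budget: p_1·q_1 + p_2·(2/3)·q_1 = I, so (3·p_1 + 2·p_2)·q_1 = 3·I.
Demand: q_1*(p_1,p_2,I) = 3·I/(3·p_1 + 2·p_2), q_2* = 2·I/(3·p_1 + 2·p_2).
Here 3·9.48 + 2·10.3 = 49.04, giving q_2* = 2.2431.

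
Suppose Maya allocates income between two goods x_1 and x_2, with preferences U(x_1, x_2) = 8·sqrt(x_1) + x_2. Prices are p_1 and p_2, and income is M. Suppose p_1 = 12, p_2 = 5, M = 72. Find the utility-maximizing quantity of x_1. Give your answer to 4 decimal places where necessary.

Utility is quasi-linear in x_2; the FOC for x_1 is 4/√x_1 = p_1/p_2.
Solve: √x_1 = 4·p_2/p_1, so x_1*(p_1,p_2) = (4·p_2/p_1)², and x_2* = (M − p_1·x_1*)/p_2.
Plugging in: x_1* = (4·5/12)² = 2.7778.

x_1* = 2.7778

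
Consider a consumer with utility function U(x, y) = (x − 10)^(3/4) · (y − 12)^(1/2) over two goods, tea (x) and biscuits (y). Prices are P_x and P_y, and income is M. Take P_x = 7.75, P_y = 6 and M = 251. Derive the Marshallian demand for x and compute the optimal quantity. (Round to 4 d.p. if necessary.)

x* = 17.8581

After buying the subsistence bundle (10, 12), a share 0.6 of the remaining income goes to x: x* = 10 + 0.6·(M − 10P_x − 12P_y)/P_x.
Discretionary income = 251 − 10·7.75 − 12·6 = 101.5; x* = 10 + 0.6·101.5/7.75 = 17.8581.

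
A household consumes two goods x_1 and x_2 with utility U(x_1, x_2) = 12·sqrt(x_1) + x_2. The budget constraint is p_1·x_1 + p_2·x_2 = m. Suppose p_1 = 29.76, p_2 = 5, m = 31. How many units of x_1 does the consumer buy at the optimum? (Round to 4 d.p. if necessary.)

x_1* = 1.0162

Utility is quasi-linear in x_2; the FOC for x_1 is 6/√x_1 = p_1/p_2.
Thus x_1* = (6·p_2/p_1)² — independent of m — with the rest of income spent on x_2.
Plugging in: x_1* = (6·5/29.76)² = 1.0162.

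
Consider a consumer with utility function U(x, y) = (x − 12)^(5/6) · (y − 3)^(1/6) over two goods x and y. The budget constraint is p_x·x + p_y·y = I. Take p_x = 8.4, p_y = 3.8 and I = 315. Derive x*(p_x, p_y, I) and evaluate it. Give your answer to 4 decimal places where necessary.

x* = 32.119

Let x' = x−12, y' = y−3. MRS = 5·y'/x' = p_x/p_y.
Substituting into the budget: x* = 12 + 5/6·(I − 12·p_x − 3·p_y)/p_x, and y* = 3 + 1/6·(…)/p_y.
Discretionary income = 315 − 12·8.4 − 3·3.8 = 202.8; x* = 12 + 5/6·202.8/8.4 = 32.119.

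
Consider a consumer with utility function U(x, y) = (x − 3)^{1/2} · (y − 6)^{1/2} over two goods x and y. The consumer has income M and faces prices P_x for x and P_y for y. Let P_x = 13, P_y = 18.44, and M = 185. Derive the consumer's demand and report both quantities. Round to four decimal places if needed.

x* = 4.36, y* = 6.9588

This is Cobb-Douglas in (x−3, y−6): tangency gives 0.5·P_y·(y−6) = 0.5·P_x·(x−3).
Substituting into the budget: x* = 3 + 0.5·(M − 3·P_x − 6·P_y)/P_x, and y* = 6 + 0.5·(…)/P_y.
Discretionary income = 185 − 3·13 − 6·18.44 = 35.36; x* = 3 + 0.5·35.36/13 = 4.36; y* = 6 + 0.5·35.36/18.44 = 6.9588.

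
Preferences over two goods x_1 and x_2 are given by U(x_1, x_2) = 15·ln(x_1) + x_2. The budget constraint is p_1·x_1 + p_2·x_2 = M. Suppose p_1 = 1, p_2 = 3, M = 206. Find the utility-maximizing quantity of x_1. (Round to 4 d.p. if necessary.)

MU_x_1 = 15/x_1, MU_x_2 = 1. Tangency: 15/x_1 = p_1/p_2.
So x_1*(p_1,p_2) = 15·p_2/p_1, independent of income; and x_2* = (M − 15·p_2)/p_2.
At the given prices: x_1* = 15·3/1 = 45.

x_1* = 45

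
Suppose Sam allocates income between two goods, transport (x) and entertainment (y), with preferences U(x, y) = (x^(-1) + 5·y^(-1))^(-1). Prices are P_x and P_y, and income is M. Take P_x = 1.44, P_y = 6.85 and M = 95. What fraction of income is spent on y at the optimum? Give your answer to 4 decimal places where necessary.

From the CES first-order condition, (1/5)·(y/x)^(2) = P_x/P_y.
Hence y/x = (5·P_x/P_y)^(1/(2)), i.e. raised to the 0.5 power.
Substitute y = (y/x)·x into the budget: x* = M/(P_x + P_y·(y/x)).
Numerically y/x = 1.025229, so x* = 95/(1.44 + 6.85·1.025229) = 11.2256 and y* = 1.025229·11.2256 = 11.5088.
Expenditure on y: 6.85·11.5088 = 78.8352; share = 0.8298.

share on y = 0.8298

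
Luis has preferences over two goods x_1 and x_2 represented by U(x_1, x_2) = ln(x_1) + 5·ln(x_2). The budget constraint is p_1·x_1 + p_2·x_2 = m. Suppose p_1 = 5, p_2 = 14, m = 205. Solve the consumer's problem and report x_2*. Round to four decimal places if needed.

x_2* = 12.2024

Tangency: MRS = (1/5)·x_2/x_1 = p_1/p_2.
Rearranging, p_2·x_2 = 5·p_1·x_1. Substituting into the budget gives p_1·x_1·(1 + 5) = m.
Demand: x_1*(p_1,p_2,m) = 1/6·m/p_1 and x_2* = 5/6·m/p_2.
At p_1=5, p_2=14, m=205: x_2* = 5/6·205/14 = 12.2024.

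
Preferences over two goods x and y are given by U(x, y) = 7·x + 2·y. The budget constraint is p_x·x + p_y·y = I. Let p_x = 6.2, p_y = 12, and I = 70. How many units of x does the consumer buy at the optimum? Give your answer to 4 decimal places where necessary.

x* = 11.2903

Perfect substitutes: compare marginal utility per dollar. 7/p_x vs 2/p_y → 1.129 vs 0.1667.
x gives more utility per dollar, so spend all income on x: x* = I/p_x, y* = 0.
Numerically: x* = 11.2903, y* = 0.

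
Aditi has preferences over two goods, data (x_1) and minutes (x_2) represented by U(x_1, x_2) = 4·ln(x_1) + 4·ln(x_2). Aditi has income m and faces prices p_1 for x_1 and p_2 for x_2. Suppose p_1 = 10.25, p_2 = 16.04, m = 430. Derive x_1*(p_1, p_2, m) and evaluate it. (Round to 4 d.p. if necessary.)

x_1* = 20.9756

MU_x_1/MU_x_2 = (4·x_2)/(4·x_1); tangency sets this equal to p_1/p_2.
Rearranging, p_2·x_2 = p_1·x_1. Substituting into the budget gives p_1·x_1·(1 + 1) = m.
Demand: x_1*(p_1,p_2,m) = 0.5·m/p_1 and x_2* = 0.5·m/p_2.
At p_1=10.25, p_2=16.04, m=430: x_1* = 0.5·430/10.25 = 20.9756.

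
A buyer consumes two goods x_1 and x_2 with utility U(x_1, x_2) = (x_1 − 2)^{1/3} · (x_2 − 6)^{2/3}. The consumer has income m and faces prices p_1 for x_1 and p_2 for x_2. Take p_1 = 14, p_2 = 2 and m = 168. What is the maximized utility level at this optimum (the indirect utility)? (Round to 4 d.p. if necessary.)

After buying the subsistence bundle (2, 6), a share 1/3 of the remaining income goes to x_1: x_1* = 2 + 1/3·(m − 2p_1 − 6p_2)/p_1.
Discretionary income = 168 − 2·14 − 6·2 = 128; x_1* = 2 + 1/3·128/14 = 5.0476; x_2* = 6 + 2/3·128/2 = 48.6667.
Utility at the optimum: U(5.0476, 48.6667) = 17.703.

V = 17.703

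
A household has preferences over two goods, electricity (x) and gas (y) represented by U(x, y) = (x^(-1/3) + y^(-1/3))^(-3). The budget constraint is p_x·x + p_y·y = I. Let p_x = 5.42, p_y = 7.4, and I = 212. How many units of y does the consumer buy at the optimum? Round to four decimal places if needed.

MRS = MU_x/MU_y = (y/x)^(4/3). Set equal to p_x/p_y.
Hence y/x = (p_x/p_y)^(1/(4/3)), i.e. raised to the 0.75 power.
Substitute y = (y/x)·x into the budget: x* = I/(p_x + p_y·(y/x)).
Numerically y/x = 0.791727, so x* = 212/(5.42 + 7.4·0.791727) = 18.7964 and y* = 0.791727·18.7964 = 14.8816.

y* = 14.8816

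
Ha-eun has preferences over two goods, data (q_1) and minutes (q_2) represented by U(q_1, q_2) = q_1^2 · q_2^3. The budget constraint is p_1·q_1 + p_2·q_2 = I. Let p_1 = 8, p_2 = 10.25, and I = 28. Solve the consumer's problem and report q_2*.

q_2* = 1.639

Tangency: MRS = (2/3)·q_2/q_1 = p_1/p_2.
Rearranging, p_2·q_2 = (3/2)·p_1·q_1. Substituting into the budget gives p_1·q_1·(1 + (3/2)) = I.
Demand: q_1*(p_1,p_2,I) = 0.4·I/p_1 and q_2* = 0.6·I/p_2.
At p_1=8, p_2=10.25, I=28: q_2* = 0.6·28/10.25 = 1.639.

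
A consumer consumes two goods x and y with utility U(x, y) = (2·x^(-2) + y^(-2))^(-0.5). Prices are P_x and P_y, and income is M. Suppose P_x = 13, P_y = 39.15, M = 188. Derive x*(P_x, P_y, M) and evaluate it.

MU_x ∝ 2·x^(-3), MU_y ∝ y^(-3), so MRS = 2·(y/x)^(3) = P_x/P_y.
Solve for the ratio: y/x = [(1/2)·P_x/P_y]^(1/3).
Substitute y = (y/x)·x into the budget: x* = M/(P_x + P_y·(y/x)).
Numerically y/x = 0.549617, so x* = 188/(13 + 39.15·0.549617) = 5.4465.

x* = 5.4465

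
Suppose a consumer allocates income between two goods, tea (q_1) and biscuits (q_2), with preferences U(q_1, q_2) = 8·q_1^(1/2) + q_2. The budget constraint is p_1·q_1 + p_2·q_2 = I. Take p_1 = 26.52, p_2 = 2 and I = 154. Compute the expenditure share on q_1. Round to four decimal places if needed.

share on q_1 = 0.0157

Set MRS = p_1/p_2: 4·q_1^(−1/2) = p_1/p_2.
Thus q_1* = (4·p_2/p_1)² — independent of I — with the rest of income spent on q_2.
Plugging in: q_1* = (4·2/26.52)² = 0.091, q_2* = 75.7934.
Expenditure on q_1: 26.52·0.091 = 2.4133; share = 0.0157.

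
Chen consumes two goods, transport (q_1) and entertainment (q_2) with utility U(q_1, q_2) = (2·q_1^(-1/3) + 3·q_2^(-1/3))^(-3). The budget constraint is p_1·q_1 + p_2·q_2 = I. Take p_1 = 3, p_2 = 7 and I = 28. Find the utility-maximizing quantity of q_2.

q_2* = 2.5048

MU_q_1 ∝ 2·q_1^(-4/3), MU_q_2 ∝ 3·q_2^(-4/3), so MRS = (2/3)·(q_2/q_1)^(4/3) = p_1/p_2.
Hence q_2/q_1 = ((3/2)·p_1/p_2)^(1/(4/3)), i.e. raised to the 0.75 power.
Substitute q_2 = (q_2/q_1)·q_1 into the budget: q_1* = I/(p_1 + p_2·(q_2/q_1)).
Numerically q_2/q_1 = 0.717936, so q_1* = 28/(3 + 7·0.717936) = 3.4889 and q_2* = 0.717936·3.4889 = 2.5048.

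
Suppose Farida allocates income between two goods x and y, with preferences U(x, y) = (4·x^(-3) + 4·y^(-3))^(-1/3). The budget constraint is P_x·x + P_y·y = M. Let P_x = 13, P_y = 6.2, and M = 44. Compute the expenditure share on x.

From the CES first-order condition, (y/x)^(4) = P_x/P_y.
Hence y/x = (P_x/P_y)^(1/(4)), i.e. raised to the 0.25 power.
Substitute y = (y/x)·x into the budget: x* = M/(P_x + P_y·(y/x)).
Numerically y/x = 1.203339, so x* = 44/(13 + 6.2·1.203339) = 2.1505 and y* = 1.203339·2.1505 = 2.5877.
Expenditure on x: 13·2.1505 = 27.956; share = 0.6354.

share on x = 0.6354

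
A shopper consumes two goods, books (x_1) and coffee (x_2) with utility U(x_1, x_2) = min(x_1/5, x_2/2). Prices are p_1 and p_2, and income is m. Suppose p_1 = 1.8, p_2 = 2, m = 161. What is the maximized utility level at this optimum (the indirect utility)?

With perfect complements, no substitution: consume in ratio x_1:x_2 = 5:2.
Budget: p_1·x_1 + p_2·(2/5)·x_1 = m, so (5·p_1 + 2·p_2)·x_1 = 5·m.
Demand: x_1*(p_1,p_2,m) = 5·m/(5·p_1 + 2·p_2), x_2* = 2·m/(5·p_1 + 2·p_2).
Here 5·1.8 + 2·2 = 13, giving x_1* = 61.9231 and x_2* = 24.7692.
Utility at the optimum: U(61.9231, 24.7692) = 12.3846.

V = 12.3846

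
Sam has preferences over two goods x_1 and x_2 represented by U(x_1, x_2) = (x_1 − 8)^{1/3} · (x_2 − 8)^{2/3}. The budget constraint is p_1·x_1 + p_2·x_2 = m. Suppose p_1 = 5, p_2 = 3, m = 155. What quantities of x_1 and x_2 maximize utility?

x_1* = 14.0667, x_2* = 28.2222

Let x_1' = x_1−8, x_2' = x_2−8. MRS = (1/2)·x_2'/x_1' = p_1/p_2.
Substituting into the budget: x_1* = 8 + 1/3·(m − 8·p_1 − 8·p_2)/p_1, and x_2* = 8 + 2/3·(…)/p_2.
Discretionary income = 155 − 8·5 − 8·3 = 91; x_1* = 8 + 1/3·91/5 = 14.0667; x_2* = 8 + 2/3·91/3 = 28.2222.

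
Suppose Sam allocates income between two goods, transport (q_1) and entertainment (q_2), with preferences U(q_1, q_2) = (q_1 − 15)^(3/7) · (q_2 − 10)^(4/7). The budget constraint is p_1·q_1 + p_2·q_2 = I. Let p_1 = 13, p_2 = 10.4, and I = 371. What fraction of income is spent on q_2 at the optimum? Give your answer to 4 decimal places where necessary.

MRS = (3/4)·(q_2−10)/(q_1−15). Tangency with p_1/p_2 gives q_2−10 = (4/3)·(p_1/p_2)·(q_1−15).
Substituting into the budget: q_1* = 15 + 3/7·(I − 15·p_1 − 10·p_2)/p_1, and q_2* = 10 + 4/7·(…)/p_2.
Discretionary income = 371 − 15·13 − 10·10.4 = 72; q_1* = 15 + 3/7·72/13 = 17.3736; q_2* = 10 + 4/7·72/10.4 = 13.956.
Expenditure on q_2: 10.4·13.956 = 145.1429; share = 0.3912.

share on q_2 = 0.3912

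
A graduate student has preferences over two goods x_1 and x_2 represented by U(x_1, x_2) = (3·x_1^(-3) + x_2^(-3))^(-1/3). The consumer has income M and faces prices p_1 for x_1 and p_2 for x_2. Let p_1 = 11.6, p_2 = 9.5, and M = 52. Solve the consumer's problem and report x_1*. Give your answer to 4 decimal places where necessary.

MRS = MU_x_1/MU_x_2 = 3·(x_2/x_1)^(4). Set equal to p_1/p_2.
Solve for the ratio: x_2/x_1 = [(1/3)·p_1/p_2]^(0.25).
Substitute x_2 = (x_2/x_1)·x_1 into the budget: x_1* = M/(p_1 + p_2·(x_2/x_1)).
Numerically x_2/x_1 = 0.798736, so x_1* = 52/(11.6 + 9.5·0.798736) = 2.71.

x_1* = 2.71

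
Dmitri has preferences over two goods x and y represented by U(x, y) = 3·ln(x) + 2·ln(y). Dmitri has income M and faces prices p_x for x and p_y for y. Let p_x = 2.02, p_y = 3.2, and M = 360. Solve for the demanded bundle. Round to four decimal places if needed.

x* = 106.9307, y* = 45

The MRS is (3/2)·y/x. Set MRS = p_x/p_y.
So 3·p_y·y = 2·p_x·x; combined with the budget, a share 0.6 of income goes to x.
Demand: x*(p_x,p_y,M) = 0.6·M/p_x and y* = 0.4·M/p_y.
At p_x=2.02, p_y=3.2, M=360: x* = 0.6·360/2.02 = 106.9307, y* = 45.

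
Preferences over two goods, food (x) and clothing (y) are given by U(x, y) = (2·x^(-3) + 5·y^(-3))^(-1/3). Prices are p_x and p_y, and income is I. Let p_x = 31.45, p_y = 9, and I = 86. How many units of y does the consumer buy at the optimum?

y* = 3.151

MU_x ∝ 2·x^(-4), MU_y ∝ 5·y^(-4), so MRS = (2/5)·(y/x)^(4) = p_x/p_y.
Hence y/x = ((5/2)·p_x/p_y)^(1/(4)), i.e. raised to the 0.25 power.
With the ratio pinned down, the budget gives x* = I/(p_x + p_y·(y/x)) and y* = (y/x)·x*.
Numerically y/x = 1.719212, so x* = 86/(31.45 + 9·1.719212) = 1.8328 and y* = 1.719212·1.8328 = 3.151.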